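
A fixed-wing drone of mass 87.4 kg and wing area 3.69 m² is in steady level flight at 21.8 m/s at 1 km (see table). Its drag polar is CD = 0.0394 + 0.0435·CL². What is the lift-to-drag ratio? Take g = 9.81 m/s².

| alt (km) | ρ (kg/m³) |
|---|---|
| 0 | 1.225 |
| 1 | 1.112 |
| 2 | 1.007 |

L/D = 12

At 1 km, from the table: ρ = 1.112 kg/m³.
Weight W = mg = 87.4 × 9.81 = 857.39 N; in level flight L = W.
Dynamic pressure q = 0.5 × 1.112 × 21.8² = 264.2 Pa.
Required CL = L/(qS) = 857.39/(264.2·3.69) = 0.8794.
CD = 0.0394 + 0.0435 × 0.8794² = 0.07304.
L/D = CL/CD = 0.8794 / 0.07304 = 12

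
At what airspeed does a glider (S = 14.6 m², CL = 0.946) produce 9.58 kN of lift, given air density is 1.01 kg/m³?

L = ½ρv²S·CL ⇒ v = √(2L/(ρ·S·CL))
v = √(2 × 9580 / (1.01 × 14.6 × 0.946)) = √1374 = 37.1 m/s

v = 37.1 m/s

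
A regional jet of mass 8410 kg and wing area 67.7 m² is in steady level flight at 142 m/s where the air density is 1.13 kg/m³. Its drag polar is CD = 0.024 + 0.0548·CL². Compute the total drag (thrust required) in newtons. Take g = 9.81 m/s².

D = 19000 N

Weight W = mg = 8410 × 9.81 = 82502 N; in level flight L = W.
Dynamic pressure q = 0.5 × 1.13 × 142² = 11390 Pa.
CL = W/(q·S) = 82502 / (11390 × 67.7) = 0.107.
CD = 0.024 + 0.0548 × 0.107² = 0.02463.
D = q·S·CD = 11390 × 67.7 × 0.02463 = 18990 N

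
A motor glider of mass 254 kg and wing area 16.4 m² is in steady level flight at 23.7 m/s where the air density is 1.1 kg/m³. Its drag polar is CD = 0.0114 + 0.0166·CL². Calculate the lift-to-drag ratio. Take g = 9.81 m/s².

Weight W = mg = 254 × 9.81 = 2491.7 N; in level flight L = W.
q = ½ρv² = ½ × 1.1 × 23.7² = 308.9 Pa.
Required CL = L/(qS) = 2491.7/(308.9·16.4) = 0.4918.
CD = 0.0114 + 0.0166 × 0.4918² = 0.01542.
L/D = CL/CD = 0.4918 / 0.01542 = 31.9

L/D = 31.9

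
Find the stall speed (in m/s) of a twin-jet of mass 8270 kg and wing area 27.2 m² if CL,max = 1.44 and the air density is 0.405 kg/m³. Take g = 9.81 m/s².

At stall, lift equals weight: L = W = m·g = 8270 × 9.81 = 81130 N.
V_stall = √(2W/(ρ·S·CL,max)) = √(2 × 81130 / (0.405 × 27.2 × 1.44))
V_stall = √10230 = 101 m/s

V_stall = 101 m/s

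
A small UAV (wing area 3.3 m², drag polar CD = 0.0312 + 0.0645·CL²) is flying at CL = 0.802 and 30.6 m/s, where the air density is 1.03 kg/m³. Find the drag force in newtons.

CD = 0.0312 + 0.0645 × 0.802² = 0.07269
D = ½ρv²S·CD = ½ × 1.03 × 30.6² × 3.3 × 0.07269 = 116 N

D = 116 N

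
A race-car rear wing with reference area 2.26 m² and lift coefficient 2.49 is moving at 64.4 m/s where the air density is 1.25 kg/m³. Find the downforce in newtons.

L = 14600 N

L = ½ρv²S·CL = ½ × 1.25 × 64.4² × 2.26 × 2.49 = 14600 N ≈ 14.6 kN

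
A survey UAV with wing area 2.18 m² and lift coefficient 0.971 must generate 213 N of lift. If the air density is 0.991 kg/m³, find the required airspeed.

v = 14.3 m/s

L = ½ρv²S·CL ⇒ v = √(2L/(ρ·S·CL))
v = √(2 × 213 / (0.991 × 2.18 × 0.971)) = √203.1 = 14.3 m/s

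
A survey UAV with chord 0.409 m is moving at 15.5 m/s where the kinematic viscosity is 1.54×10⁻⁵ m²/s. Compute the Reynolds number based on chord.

Re = 4.12×10^5

Re = v·c/ν = 15.5 × 0.409 / (1.54×10⁻⁵) = 4.12×10^5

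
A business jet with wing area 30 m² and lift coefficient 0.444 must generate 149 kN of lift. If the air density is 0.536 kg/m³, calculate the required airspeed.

v = 204 m/s

L = ½ρv²S·CL ⇒ v = √(2L/(ρ·S·CL))
v = √(2 × 1.49×10^5 / (0.536 × 30 × 0.444)) = √41740 = 204 m/s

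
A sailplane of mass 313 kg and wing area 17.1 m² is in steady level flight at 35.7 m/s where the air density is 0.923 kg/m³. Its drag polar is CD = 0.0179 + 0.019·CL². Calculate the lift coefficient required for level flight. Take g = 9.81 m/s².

In steady level flight, lift balances weight: W = mg = 313 × 9.81 = 3070.5 N.
q = ½ρv² = ½ × 0.923 × 35.7² = 588.2 Pa.
CL = 2W/(ρv²S) = 2×3070.5/(0.923×35.7²×17.1) = 0.3053.

CL = 0.305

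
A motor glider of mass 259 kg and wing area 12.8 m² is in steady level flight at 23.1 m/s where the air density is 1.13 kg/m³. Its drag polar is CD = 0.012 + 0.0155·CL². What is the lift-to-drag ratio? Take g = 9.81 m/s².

L/D = 35.2

In steady level flight, lift balances weight: W = mg = 259 × 9.81 = 2540.8 N.
q = ½ρv² = ½ × 1.13 × 23.1² = 301.5 Pa.
Required CL = L/(qS) = 2540.8/(301.5·12.8) = 0.6584.
CD = 0.012 + 0.0155 × 0.6584² = 0.01872.
L/D = CL/CD = 0.6584 / 0.01872 = 35.2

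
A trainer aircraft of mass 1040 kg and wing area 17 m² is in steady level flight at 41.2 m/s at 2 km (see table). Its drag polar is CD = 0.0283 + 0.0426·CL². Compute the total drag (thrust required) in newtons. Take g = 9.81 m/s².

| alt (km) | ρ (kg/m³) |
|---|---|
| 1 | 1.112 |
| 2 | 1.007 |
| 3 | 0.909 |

At 2 km, from the table: ρ = 1.007 kg/m³.
Weight W = mg = 1040 × 9.81 = 10202 N; in level flight L = W.
Dynamic pressure q = 0.5 × 1.007 × 41.2² = 854.7 Pa.
CL = W/(q·S) = 10202 / (854.7 × 17) = 0.7022.
CD = 0.0283 + 0.0426 × 0.7022² = 0.04931.
D = q·S·CD = 854.7 × 17 × 0.04931 = 716.4 N

D = 716 N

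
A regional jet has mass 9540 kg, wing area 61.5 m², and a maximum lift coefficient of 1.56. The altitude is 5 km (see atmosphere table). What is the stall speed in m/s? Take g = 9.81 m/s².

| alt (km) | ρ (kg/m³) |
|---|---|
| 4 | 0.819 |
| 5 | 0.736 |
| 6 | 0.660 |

At 5 km, from the table: ρ = 0.736 kg/m³.
At stall, lift equals weight: L = W = m·g = 9540 × 9.81 = 93590 N.
From L = ½ρV²S·CL,max = W: V_stall = √(2W/(ρSCL,max)) = √(2·93590/(0.736·61.5·1.56))
V_stall = √2651 = 51.5 m/s

V_stall = 51.5 m/s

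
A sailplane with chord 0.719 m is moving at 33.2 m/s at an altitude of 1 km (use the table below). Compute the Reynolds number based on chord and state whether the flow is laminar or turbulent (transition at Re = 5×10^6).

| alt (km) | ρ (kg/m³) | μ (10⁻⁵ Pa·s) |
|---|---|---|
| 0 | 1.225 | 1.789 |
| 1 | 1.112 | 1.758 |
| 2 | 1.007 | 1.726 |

Re = 1.51×10^6 (laminar)

At 1 km, from the table: ρ = 1.112 kg/m³, μ = 1.758×10⁻⁵ Pa·s.
Re = ρ·v·c/μ = 1.112 × 33.2 × 0.719 / (1.758×10⁻⁵) = 1.51×10^6
Since 1.51×10^6 < 5×10^6, the flow is laminar.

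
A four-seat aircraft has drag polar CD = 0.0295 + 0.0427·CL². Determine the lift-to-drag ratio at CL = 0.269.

CD = 0.0295 + 0.0427 × 0.269² = 0.03259
L/D = CL/CD = 0.269 / 0.03259 = 8.25

L/D = 8.25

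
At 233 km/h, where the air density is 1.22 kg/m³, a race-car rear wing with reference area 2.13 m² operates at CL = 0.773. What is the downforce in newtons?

Convert speed: v = 233 km/h ÷ 3.6 = 64.72 m/s.
L = ½ρv²S·CL = ½ × 1.22 × 64.72² × 2.13 × 0.773 = 4210 N

L = 4210 N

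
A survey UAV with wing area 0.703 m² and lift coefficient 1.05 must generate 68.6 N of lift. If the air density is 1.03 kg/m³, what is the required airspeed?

L = ½ρv²S·CL ⇒ v = √(2L/(ρ·S·CL))
v = √(2 × 68.6 / (1.03 × 0.703 × 1.05)) = √180.5 = 13.4 m/s

v = 13.4 m/s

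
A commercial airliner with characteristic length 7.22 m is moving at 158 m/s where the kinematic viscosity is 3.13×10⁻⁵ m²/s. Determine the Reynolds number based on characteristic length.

Re = v·c/ν = 158 × 7.22 / (3.13×10⁻⁵) = 3.64×10^7

Re = 3.64×10^7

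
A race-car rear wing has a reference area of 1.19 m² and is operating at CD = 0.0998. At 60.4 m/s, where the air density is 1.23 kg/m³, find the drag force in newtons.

D = ½ρv²S·CD = ½ × 1.23 × 60.4² × 1.19 × 0.0998 = 266 N

D = 266 N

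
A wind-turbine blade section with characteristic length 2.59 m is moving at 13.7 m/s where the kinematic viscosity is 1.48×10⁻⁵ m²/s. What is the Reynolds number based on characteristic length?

Re = v·c/ν = 13.7 × 2.59 / (1.48×10⁻⁵) = 2.4×10^6

Re = 2.4×10^6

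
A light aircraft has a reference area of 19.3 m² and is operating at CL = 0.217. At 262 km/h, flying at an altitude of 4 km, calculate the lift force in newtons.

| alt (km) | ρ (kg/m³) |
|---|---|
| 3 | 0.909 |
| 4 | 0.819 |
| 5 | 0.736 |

At 4 km, from the table: ρ = 0.819 kg/m³.
Convert speed: v = 262 km/h ÷ 3.6 = 72.78 m/s.
Dynamic pressure q = ½ρv² = ½ × 0.819 × 72.78² = 2169 Pa.
L = q·S·CL = 2169 × 19.3 × 0.217 = 9080 N ≈ 9.08 kN

L = 9080 N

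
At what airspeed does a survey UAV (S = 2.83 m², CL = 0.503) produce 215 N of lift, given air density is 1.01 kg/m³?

v = 17.3 m/s

L = ½ρv²S·CL ⇒ v = √(2L/(ρ·S·CL))
v = √(2 × 215 / (1.01 × 2.83 × 0.503)) = √299.1 = 17.3 m/s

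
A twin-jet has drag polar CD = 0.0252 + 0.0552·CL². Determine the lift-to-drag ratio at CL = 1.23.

CD = 0.0252 + 0.0552 × 1.23² = 0.1087
L/D = CL/CD = 1.23 / 0.1087 = 11.3

L/D = 11.3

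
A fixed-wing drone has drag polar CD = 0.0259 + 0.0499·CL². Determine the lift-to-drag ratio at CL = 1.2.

L/D = 12.3

CD = 0.0259 + 0.0499 × 1.2² = 0.09776
L/D = CL/CD = 1.2 / 0.09776 = 12.3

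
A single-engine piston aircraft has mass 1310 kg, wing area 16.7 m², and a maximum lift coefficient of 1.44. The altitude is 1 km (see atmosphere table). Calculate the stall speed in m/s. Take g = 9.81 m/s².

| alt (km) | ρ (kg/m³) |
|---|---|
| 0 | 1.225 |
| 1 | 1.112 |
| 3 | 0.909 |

At 1 km, from the table: ρ = 1.112 kg/m³.
Stall occurs when L = W at CL,max. W = mg = 1310 × 9.81 = 12850 N.
V_stall = √(2W/(ρ·S·CL,max)) = √(2 × 12850 / (1.112 × 16.7 × 1.44))
V_stall = √961.1 = 31 m/s

V_stall = 31 m/s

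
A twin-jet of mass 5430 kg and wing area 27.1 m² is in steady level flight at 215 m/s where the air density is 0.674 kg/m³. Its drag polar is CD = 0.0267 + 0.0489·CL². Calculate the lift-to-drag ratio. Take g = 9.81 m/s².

Level flight ⇒ L = W = m·g = 5430 × 9.81 = 53268 N.
Dynamic pressure q = 0.5 × 0.674 × 215² = 15580 Pa.
CL = 2W/(ρv²S) = 2×53268/(0.674×215²×27.1) = 0.1262.
CD = 0.0267 + 0.0489 × 0.1262² = 0.02748.
L/D = CL/CD = 0.1262 / 0.02748 = 4.59

L/D = 4.59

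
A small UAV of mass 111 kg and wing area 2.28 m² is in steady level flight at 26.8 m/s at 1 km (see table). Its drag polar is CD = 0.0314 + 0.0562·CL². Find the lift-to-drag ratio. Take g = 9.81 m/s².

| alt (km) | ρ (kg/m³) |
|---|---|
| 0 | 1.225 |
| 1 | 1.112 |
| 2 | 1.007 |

L/D = 10.7

At 1 km, from the table: ρ = 1.112 kg/m³.
Level flight ⇒ L = W = m·g = 111 × 9.81 = 1088.9 N.
Dynamic pressure q = 0.5 × 1.112 × 26.8² = 399.3 Pa.
CL = 2W/(ρv²S) = 2×1088.9/(1.112×26.8²×2.28) = 1.196.
CD = 0.0314 + 0.0562 × 1.196² = 0.1118.
L/D = CL/CD = 1.196 / 0.1118 = 10.7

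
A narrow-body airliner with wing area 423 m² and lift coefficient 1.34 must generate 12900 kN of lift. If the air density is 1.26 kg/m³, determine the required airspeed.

v = 190 m/s

L = ½ρv²S·CL ⇒ v = √(2L/(ρ·S·CL))
v = √(2 × 1.29×10^7 / (1.26 × 423 × 1.34)) = √36120 = 190 m/s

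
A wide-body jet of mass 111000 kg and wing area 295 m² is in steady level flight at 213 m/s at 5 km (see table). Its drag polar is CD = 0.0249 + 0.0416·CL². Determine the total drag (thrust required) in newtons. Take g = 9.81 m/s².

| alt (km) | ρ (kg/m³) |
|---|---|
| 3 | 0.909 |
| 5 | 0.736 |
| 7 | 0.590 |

At 5 km, from the table: ρ = 0.736 kg/m³.
Level flight ⇒ L = W = m·g = 111000 × 9.81 = 1.0889×10^6 N.
Dynamic pressure q = 0.5 × 0.736 × 213² = 16700 Pa.
CL = W/(q·S) = 1.0889×10^6 / (16700 × 295) = 0.2211.
CD = 0.0249 + 0.0416 × 0.2211² = 0.02693.
D = q·S·CD = 16700 × 295 × 0.02693 = 1.327×10^5 N

D = 1.33×10^5 N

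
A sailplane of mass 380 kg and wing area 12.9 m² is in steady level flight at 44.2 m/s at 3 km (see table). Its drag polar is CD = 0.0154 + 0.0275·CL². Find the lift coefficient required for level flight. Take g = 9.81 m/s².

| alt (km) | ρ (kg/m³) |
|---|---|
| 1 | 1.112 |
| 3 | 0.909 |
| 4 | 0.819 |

At 3 km, from the table: ρ = 0.909 kg/m³.
Level flight ⇒ L = W = m·g = 380 × 9.81 = 3727.8 N.
q = ½ρv² = ½ × 0.909 × 44.2² = 887.9 Pa.
Required CL = L/(qS) = 3727.8/(887.9·12.9) = 0.3255.

CL = 0.325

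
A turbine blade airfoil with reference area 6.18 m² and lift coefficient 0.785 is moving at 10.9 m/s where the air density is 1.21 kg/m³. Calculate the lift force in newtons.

L = 349 N

Dynamic pressure q = ½ρv² = ½ × 1.21 × 10.9² = 71.88 Pa.
L = q·S·CL = 71.88 × 6.18 × 0.785 = 349 N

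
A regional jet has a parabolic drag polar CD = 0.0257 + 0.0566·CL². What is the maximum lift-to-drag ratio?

(L/D)max = 13.1

For CD = CD0 + K·CL², (L/D)max occurs at CL* = √(CD0/K) and equals 1/(2√(K·CD0)).
(L/D)max = 1/(2√(0.0566 × 0.0257)) = 1/(2 × 0.03814) = 13.1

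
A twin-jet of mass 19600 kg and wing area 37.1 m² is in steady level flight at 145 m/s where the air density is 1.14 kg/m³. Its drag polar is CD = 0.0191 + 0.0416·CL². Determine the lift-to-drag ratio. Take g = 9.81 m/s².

L/D = 16.1

Weight W = mg = 19600 × 9.81 = 1.9228×10^5 N; in level flight L = W.
Dynamic pressure q = 0.5 × 1.14 × 145² = 11980 Pa.
Required CL = L/(qS) = 1.9228×10^5/(11980·37.1) = 0.4325.
CD = 0.0191 + 0.0416 × 0.4325² = 0.02688.
L/D = CL/CD = 0.4325 / 0.02688 = 16.1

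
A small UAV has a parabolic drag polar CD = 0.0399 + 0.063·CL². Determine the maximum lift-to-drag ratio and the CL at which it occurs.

For CD = CD0 + K·CL², (L/D)max occurs at CL* = √(CD0/K) and equals 1/(2√(K·CD0)).
(L/D)max = 1/(2√(0.063 × 0.0399)) = 1/(2 × 0.05014) = 9.97
CL* = √(0.0399/0.063) = 0.796

(L/D)max = 9.97, at CL = 0.796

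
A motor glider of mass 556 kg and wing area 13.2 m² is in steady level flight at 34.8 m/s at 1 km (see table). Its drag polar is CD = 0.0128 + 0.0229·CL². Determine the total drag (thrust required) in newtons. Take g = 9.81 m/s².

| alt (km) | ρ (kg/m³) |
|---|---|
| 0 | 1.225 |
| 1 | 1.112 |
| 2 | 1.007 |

At 1 km, from the table: ρ = 1.112 kg/m³.
Level flight ⇒ L = W = m·g = 556 × 9.81 = 5454.4 N.
Dynamic pressure q = 0.5 × 1.112 × 34.8² = 673.3 Pa.
CL = W/(q·S) = 5454.4 / (673.3 × 13.2) = 0.6137.
CD = 0.0128 + 0.0229 × 0.6137² = 0.02142.
D = q·S·CD = 673.3 × 13.2 × 0.02142 = 190.4 N

D = 190 N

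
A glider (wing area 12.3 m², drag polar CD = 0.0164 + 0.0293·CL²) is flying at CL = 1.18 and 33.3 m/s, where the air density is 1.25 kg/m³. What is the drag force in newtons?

D = 488 N

CD = 0.0164 + 0.0293 × 1.18² = 0.0572
D = ½ρv²S·CD = ½ × 1.25 × 33.3² × 12.3 × 0.0572 = 488 N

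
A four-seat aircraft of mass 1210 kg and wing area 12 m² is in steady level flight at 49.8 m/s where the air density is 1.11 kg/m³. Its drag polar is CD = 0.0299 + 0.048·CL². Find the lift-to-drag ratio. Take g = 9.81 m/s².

In steady level flight, lift balances weight: W = mg = 1210 × 9.81 = 11870 N.
Dynamic pressure q = 0.5 × 1.11 × 49.8² = 1376 Pa.
CL = W/(q·S) = 11870 / (1376 × 12) = 0.7187.
CD = 0.0299 + 0.048 × 0.7187² = 0.05469.
L/D = CL/CD = 0.7187 / 0.05469 = 13.1

L/D = 13.1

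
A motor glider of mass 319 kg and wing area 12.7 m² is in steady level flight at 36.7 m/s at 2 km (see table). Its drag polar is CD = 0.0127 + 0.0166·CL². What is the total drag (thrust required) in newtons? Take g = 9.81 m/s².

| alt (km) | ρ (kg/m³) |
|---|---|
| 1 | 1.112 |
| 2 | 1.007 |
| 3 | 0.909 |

D = 128 N

At 2 km, from the table: ρ = 1.007 kg/m³.
In steady level flight, lift balances weight: W = mg = 319 × 9.81 = 3129.4 N.
Dynamic pressure q = 0.5 × 1.007 × 36.7² = 678.2 Pa.
CL = 2W/(ρv²S) = 2×3129.4/(1.007×36.7²×12.7) = 0.3633.
CD = 0.0127 + 0.0166 × 0.3633² = 0.01489.
D = q·S·CD = 678.2 × 12.7 × 0.01489 = 128.3 N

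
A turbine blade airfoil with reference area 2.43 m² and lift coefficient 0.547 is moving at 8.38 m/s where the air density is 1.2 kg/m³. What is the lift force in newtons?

L = 56 N

Dynamic pressure q = ½ρv² = ½ × 1.2 × 8.38² = 42.13 Pa.
L = q·S·CL = 42.13 × 2.43 × 0.547 = 56 N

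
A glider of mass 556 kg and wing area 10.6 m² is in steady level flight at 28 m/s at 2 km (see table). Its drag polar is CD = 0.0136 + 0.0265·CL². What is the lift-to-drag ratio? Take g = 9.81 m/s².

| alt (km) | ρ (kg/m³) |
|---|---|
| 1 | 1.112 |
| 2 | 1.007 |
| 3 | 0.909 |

At 2 km, from the table: ρ = 1.007 kg/m³.
In steady level flight, lift balances weight: W = mg = 556 × 9.81 = 5454.4 N.
q = ½ρv² = ½ × 1.007 × 28² = 394.7 Pa.
CL = 2W/(ρv²S) = 2×5454.4/(1.007×28²×10.6) = 1.304.
CD = 0.0136 + 0.0265 × 1.304² = 0.05863.
L/D = CL/CD = 1.304 / 0.05863 = 22.2

L/D = 22.2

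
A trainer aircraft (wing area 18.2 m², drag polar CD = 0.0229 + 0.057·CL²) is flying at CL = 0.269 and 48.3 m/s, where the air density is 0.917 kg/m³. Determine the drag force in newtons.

D = 526 N

CD = 0.0229 + 0.057 × 0.269² = 0.02702
D = ½ρv²S·CD = ½ × 0.917 × 48.3² × 18.2 × 0.02702 = 526 N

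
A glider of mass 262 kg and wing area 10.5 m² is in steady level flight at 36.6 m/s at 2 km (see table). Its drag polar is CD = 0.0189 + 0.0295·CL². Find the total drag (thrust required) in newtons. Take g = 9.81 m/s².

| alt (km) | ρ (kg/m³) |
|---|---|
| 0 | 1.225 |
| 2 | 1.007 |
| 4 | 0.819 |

At 2 km, from the table: ρ = 1.007 kg/m³.
In steady level flight, lift balances weight: W = mg = 262 × 9.81 = 2570.2 N.
q = ½ρv² = ½ × 1.007 × 36.6² = 674.5 Pa.
CL = 2W/(ρv²S) = 2×2570.2/(1.007×36.6²×10.5) = 0.3629.
CD = 0.0189 + 0.0295 × 0.3629² = 0.02279.
D = q·S·CD = 674.5 × 10.5 × 0.02279 = 161.4 N

D = 161 N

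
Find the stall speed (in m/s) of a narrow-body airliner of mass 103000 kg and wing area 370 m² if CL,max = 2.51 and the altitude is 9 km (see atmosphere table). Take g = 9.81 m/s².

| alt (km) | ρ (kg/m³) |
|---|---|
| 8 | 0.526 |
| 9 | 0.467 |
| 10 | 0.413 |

V_stall = 68.3 m/s

At 9 km, from the table: ρ = 0.467 kg/m³.
Stall occurs when L = W at CL,max. W = mg = 103000 × 9.81 = 1.01×10^6 N.
From L = ½ρV²S·CL,max = W: V_stall = √(2W/(ρSCL,max)) = √(2·1.01×10^6/(0.467·370·2.51))
V_stall = √4660 = 68.3 m/s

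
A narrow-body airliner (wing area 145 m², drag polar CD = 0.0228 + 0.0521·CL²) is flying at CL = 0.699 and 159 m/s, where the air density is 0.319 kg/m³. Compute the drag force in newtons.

CD = 0.0228 + 0.0521 × 0.699² = 0.04826
D = ½ρv²S·CD = ½ × 0.319 × 159² × 145 × 0.04826 = 28200 N

D = 28200 N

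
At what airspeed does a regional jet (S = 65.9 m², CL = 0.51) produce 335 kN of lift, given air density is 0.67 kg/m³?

v = 172 m/s

L = ½ρv²S·CL ⇒ v = √(2L/(ρ·S·CL))
v = √(2 × 3.35×10^5 / (0.67 × 65.9 × 0.51)) = √29750 = 172 m/s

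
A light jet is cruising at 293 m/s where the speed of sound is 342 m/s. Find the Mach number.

M = 0.857

M = v/a = 293 / 342 = 0.857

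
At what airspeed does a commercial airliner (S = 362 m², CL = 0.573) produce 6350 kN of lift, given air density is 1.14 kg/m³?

L = ½ρv²S·CL ⇒ v = √(2L/(ρ·S·CL))
v = √(2 × 6.35×10^6 / (1.14 × 362 × 0.573)) = √53710 = 232 m/s

v = 232 m/s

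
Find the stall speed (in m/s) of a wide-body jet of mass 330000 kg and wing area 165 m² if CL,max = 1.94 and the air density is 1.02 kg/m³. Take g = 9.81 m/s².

V_stall = 141 m/s

Weight W = mg = 330000 × 9.81 = 3.237×10^6 N.
V_stall = √(2W/(ρ·S·CL,max)) = √(2 × 3.237×10^6 / (1.02 × 165 × 1.94))
V_stall = √19830 = 141 m/s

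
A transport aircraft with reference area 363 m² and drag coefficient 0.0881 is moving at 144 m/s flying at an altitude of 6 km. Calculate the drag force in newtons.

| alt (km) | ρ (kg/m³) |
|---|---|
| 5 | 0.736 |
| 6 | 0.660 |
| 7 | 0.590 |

At 6 km, from the table: ρ = 0.660 kg/m³.
D = ½ρv²S·CD = ½ × 0.66 × 144² × 363 × 0.0881 = 2.19×10^5 N ≈ 219 kN

D = 2.19×10^5 N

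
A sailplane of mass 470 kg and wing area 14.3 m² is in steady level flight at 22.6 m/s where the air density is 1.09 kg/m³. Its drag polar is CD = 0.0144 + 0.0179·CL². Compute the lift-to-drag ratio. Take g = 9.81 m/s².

L/D = 30.2

Level flight ⇒ L = W = m·g = 470 × 9.81 = 4610.7 N.
Dynamic pressure q = 0.5 × 1.09 × 22.6² = 278.4 Pa.
CL = 2W/(ρv²S) = 2×4610.7/(1.09×22.6²×14.3) = 1.158.
CD = 0.0144 + 0.0179 × 1.158² = 0.03842.
L/D = CL/CD = 1.158 / 0.03842 = 30.2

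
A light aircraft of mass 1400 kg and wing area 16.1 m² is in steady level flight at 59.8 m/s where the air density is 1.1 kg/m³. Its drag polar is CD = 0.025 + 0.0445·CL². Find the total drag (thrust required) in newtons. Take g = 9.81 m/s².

Weight W = mg = 1400 × 9.81 = 13734 N; in level flight L = W.
q = ½ρv² = ½ × 1.1 × 59.8² = 1967 Pa.
CL = 2W/(ρv²S) = 2×13734/(1.1×59.8²×16.1) = 0.4337.
CD = 0.025 + 0.0445 × 0.4337² = 0.03337.
D = q·S·CD = 1967 × 16.1 × 0.03337 = 1057 N

D = 1060 N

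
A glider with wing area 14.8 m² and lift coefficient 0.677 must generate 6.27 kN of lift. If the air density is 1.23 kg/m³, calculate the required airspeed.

L = ½ρv²S·CL ⇒ v = √(2L/(ρ·S·CL))
v = √(2 × 6270 / (1.23 × 14.8 × 0.677)) = √1018 = 31.9 m/s

v = 31.9 m/s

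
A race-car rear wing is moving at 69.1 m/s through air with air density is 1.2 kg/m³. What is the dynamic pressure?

q = ½ρv² = ½ × 1.2 × 69.1² = 2860 Pa

q = 2860 Pa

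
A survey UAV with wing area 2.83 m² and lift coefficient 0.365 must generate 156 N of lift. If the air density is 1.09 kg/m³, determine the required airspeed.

L = ½ρv²S·CL ⇒ v = √(2L/(ρ·S·CL))
v = √(2 × 156 / (1.09 × 2.83 × 0.365)) = √277.1 = 16.6 m/s

v = 16.6 m/s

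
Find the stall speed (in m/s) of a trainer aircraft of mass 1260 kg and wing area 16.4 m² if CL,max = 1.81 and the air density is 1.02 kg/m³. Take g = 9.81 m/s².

V_stall = 28.6 m/s

At stall, lift equals weight: L = W = m·g = 1260 × 9.81 = 12360 N.
V_stall = √(2W/(ρ·S·CL,max)) = √(2 × 12360 / (1.02 × 16.4 × 1.81))
V_stall = √816.5 = 28.6 m/s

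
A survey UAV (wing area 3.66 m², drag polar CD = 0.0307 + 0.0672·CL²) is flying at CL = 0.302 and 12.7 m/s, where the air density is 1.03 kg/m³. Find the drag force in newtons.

CD = 0.0307 + 0.0672 × 0.302² = 0.03683
D = ½ρv²S·CD = ½ × 1.03 × 12.7² × 3.66 × 0.03683 = 11.2 N

D = 11.2 N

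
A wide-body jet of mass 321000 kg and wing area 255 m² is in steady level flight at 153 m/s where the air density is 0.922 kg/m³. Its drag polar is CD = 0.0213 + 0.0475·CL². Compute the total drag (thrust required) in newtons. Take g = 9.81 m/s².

Level flight ⇒ L = W = m·g = 321000 × 9.81 = 3.149×10^6 N.
q = ½ρv² = ½ × 0.922 × 153² = 10790 Pa.
Required CL = L/(qS) = 3.149×10^6/(10790·255) = 1.144.
CD = 0.0213 + 0.0475 × 1.144² = 0.0835.
D = q·S·CD = 10790 × 255 × 0.0835 = 2.298×10^5 N

D = 2.3×10^5 N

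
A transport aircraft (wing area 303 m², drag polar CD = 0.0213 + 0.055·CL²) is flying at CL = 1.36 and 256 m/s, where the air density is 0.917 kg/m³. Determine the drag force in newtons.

CD = 0.0213 + 0.055 × 1.36² = 0.123
D = ½ρv²S·CD = ½ × 0.917 × 256² × 303 × 0.123 = 1.12×10^6 N

D = 1.12×10^6 N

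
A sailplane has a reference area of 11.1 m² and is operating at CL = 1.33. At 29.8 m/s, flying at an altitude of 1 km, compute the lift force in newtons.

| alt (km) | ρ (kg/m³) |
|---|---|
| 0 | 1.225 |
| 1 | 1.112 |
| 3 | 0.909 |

L = 7290 N

At 1 km, from the table: ρ = 1.112 kg/m³.
Dynamic pressure q = ½ρv² = ½ × 1.112 × 29.8² = 493.8 Pa.
L = q·S·CL = 493.8 × 11.1 × 1.33 = 7290 N ≈ 7.29 kN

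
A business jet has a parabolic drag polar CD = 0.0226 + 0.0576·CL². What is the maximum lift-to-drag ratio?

For CD = CD0 + K·CL², (L/D)max occurs at CL* = √(CD0/K) and equals 1/(2√(K·CD0)).
(L/D)max = 1/(2√(0.0576 × 0.0226)) = 1/(2 × 0.03608) = 13.9

(L/D)max = 13.9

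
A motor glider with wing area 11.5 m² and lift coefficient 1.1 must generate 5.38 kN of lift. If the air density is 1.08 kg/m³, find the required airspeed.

L = ½ρv²S·CL ⇒ v = √(2L/(ρ·S·CL))
v = √(2 × 5380 / (1.08 × 11.5 × 1.1)) = √787.6 = 28.1 m/s

v = 28.1 m/s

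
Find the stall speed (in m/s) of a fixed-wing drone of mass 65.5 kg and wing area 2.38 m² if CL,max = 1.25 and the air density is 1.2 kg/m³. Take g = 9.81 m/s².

Stall occurs when L = W at CL,max. W = mg = 65.5 × 9.81 = 642.6 N.
V_stall = √(2W/(ρ·S·CL,max)) = √(2 × 642.6 / (1.2 × 2.38 × 1.25))
V_stall = √360 = 19 m/s

V_stall = 19 m/s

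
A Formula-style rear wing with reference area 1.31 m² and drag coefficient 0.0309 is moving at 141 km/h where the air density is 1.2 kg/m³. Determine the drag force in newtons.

Convert speed: v = 141 km/h ÷ 3.6 = 39.17 m/s.
D = ½ρv²S·CD = ½ × 1.2 × 39.17² × 1.31 × 0.0309 = 37.3 N

D = 37.3 N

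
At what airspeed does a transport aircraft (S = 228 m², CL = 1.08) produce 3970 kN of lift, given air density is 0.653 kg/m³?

v = 222 m/s

L = ½ρv²S·CL ⇒ v = √(2L/(ρ·S·CL))
v = √(2 × 3.97×10^6 / (0.653 × 228 × 1.08)) = √49380 = 222 m/s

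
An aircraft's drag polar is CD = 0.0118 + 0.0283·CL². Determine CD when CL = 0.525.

CD = 0.0196

CD = 0.0118 + 0.0283 × 0.525² = 0.0118 + 0.0078 = 0.0196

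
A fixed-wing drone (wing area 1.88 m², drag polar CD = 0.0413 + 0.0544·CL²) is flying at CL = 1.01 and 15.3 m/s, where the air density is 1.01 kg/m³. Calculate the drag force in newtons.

D = 21.5 N

CD = 0.0413 + 0.0544 × 1.01² = 0.09679
D = ½ρv²S·CD = ½ × 1.01 × 15.3² × 1.88 × 0.09679 = 21.5 N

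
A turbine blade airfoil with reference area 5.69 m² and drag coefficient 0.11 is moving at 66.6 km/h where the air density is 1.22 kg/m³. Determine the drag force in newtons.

Convert speed: v = 66.6 km/h ÷ 3.6 = 18.5 m/s.
D = ½ρv²S·CD = ½ × 1.22 × 18.5² × 5.69 × 0.11 = 131 N

D = 131 N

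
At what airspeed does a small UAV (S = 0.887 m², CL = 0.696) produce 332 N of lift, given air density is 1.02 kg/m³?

v = 32.5 m/s

L = ½ρv²S·CL ⇒ v = √(2L/(ρ·S·CL))
v = √(2 × 332 / (1.02 × 0.887 × 0.696)) = √1054 = 32.5 m/s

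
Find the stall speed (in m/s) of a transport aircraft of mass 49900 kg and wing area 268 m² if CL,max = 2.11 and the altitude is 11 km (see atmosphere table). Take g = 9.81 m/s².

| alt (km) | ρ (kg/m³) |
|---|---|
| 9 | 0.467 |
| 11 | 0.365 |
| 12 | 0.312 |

V_stall = 68.9 m/s

At 11 km, from the table: ρ = 0.365 kg/m³.
At stall, lift equals weight: L = W = m·g = 49900 × 9.81 = 4.895×10^5 N.
From L = ½ρV²S·CL,max = W: V_stall = √(2W/(ρSCL,max)) = √(2·4.895×10^5/(0.365·268·2.11))
V_stall = √4743 = 68.9 m/s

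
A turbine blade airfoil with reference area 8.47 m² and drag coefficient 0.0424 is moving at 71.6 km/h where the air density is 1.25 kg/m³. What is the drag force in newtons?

Convert speed: v = 71.6 km/h ÷ 3.6 = 19.89 m/s.
D = ½ρv²S·CD = ½ × 1.25 × 19.89² × 8.47 × 0.0424 = 88.8 N

D = 88.8 N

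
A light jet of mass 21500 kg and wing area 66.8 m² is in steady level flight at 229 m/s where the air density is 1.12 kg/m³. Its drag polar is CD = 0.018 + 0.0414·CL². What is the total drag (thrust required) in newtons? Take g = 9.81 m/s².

D = 36200 N

Weight W = mg = 21500 × 9.81 = 2.1092×10^5 N; in level flight L = W.
q = ½ρv² = ½ × 1.12 × 229² = 29370 Pa.
Required CL = L/(qS) = 2.1092×10^5/(29370·66.8) = 0.1075.
CD = 0.018 + 0.0414 × 0.1075² = 0.01848.
D = q·S·CD = 29370 × 66.8 × 0.01848 = 36250 N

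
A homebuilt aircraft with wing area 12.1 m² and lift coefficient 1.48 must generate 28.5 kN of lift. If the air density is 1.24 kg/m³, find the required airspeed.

L = ½ρv²S·CL ⇒ v = √(2L/(ρ·S·CL))
v = √(2 × 28500 / (1.24 × 12.1 × 1.48)) = √2567 = 50.7 m/s

v = 50.7 m/s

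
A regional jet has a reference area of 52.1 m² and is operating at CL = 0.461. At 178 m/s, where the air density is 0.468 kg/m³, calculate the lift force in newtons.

L = 1.78×10^5 N

L = ½ρv²S·CL = ½ × 0.468 × 178² × 52.1 × 0.461 = 1.78×10^5 N ≈ 178 kN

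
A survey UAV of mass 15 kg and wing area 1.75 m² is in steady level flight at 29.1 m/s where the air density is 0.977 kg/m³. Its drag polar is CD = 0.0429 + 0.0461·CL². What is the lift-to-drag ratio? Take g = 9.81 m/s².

Weight W = mg = 15 × 9.81 = 147.15 N; in level flight L = W.
q = ½ρv² = ½ × 0.977 × 29.1² = 413.7 Pa.
Required CL = L/(qS) = 147.15/(413.7·1.75) = 0.2033.
CD = 0.0429 + 0.0461 × 0.2033² = 0.0448.
L/D = CL/CD = 0.2033 / 0.0448 = 4.54

L/D = 4.54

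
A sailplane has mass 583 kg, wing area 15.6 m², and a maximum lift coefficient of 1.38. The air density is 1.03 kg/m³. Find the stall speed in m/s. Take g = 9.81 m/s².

Weight W = mg = 583 × 9.81 = 5719 N.
V_stall = √(2W/(ρ·S·CL,max)) = √(2 × 5719 / (1.03 × 15.6 × 1.38))
V_stall = √515.9 = 22.7 m/s

V_stall = 22.7 m/s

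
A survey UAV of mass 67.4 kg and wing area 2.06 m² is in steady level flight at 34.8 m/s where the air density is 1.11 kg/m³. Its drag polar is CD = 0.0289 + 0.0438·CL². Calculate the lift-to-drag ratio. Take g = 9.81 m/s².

Weight W = mg = 67.4 × 9.81 = 661.19 N; in level flight L = W.
q = ½ρv² = ½ × 1.11 × 34.8² = 672.1 Pa.
CL = 2W/(ρv²S) = 2×661.19/(1.11×34.8²×2.06) = 0.4775.
CD = 0.0289 + 0.0438 × 0.4775² = 0.03889.
L/D = CL/CD = 0.4775 / 0.03889 = 12.3

L/D = 12.3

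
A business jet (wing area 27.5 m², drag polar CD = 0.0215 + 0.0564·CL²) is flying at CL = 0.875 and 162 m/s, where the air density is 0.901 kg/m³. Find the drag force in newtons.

CD = 0.0215 + 0.0564 × 0.875² = 0.06468
D = ½ρv²S·CD = ½ × 0.901 × 162² × 27.5 × 0.06468 = 21000 N

D = 21000 N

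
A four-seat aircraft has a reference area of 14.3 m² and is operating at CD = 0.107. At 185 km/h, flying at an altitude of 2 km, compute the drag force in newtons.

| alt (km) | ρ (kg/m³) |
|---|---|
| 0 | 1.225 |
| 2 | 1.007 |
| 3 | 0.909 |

At 2 km, from the table: ρ = 1.007 kg/m³.
Convert speed: v = 185 km/h ÷ 3.6 = 51.39 m/s.
D = ½ρv²S·CD = ½ × 1.007 × 51.39² × 14.3 × 0.107 = 2030 N

D = 2030 N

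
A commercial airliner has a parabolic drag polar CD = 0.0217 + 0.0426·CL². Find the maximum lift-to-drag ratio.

(L/D)max = 16.4

For CD = CD0 + K·CL², (L/D)max occurs at CL* = √(CD0/K) and equals 1/(2√(K·CD0)).
(L/D)max = 1/(2√(0.0426 × 0.0217)) = 1/(2 × 0.0304) = 16.4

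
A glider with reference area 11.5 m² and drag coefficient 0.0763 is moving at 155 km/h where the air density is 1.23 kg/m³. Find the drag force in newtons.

D = 1000 N

Convert speed: v = 155 km/h ÷ 3.6 = 43.06 m/s.
Dynamic pressure q = ½ρv² = ½ × 1.23 × 43.06² = 1140 Pa.
D = q·S·CD = 1140 × 11.5 × 0.0763 = 1000 N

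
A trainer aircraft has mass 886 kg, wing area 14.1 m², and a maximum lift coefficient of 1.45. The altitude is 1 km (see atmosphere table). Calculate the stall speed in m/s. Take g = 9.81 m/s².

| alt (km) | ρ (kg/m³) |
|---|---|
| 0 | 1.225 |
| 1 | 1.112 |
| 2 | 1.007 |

V_stall = 27.7 m/s

At 1 km, from the table: ρ = 1.112 kg/m³.
Stall occurs when L = W at CL,max. W = mg = 886 × 9.81 = 8692 N.
From L = ½ρV²S·CL,max = W: V_stall = √(2W/(ρSCL,max)) = √(2·8692/(1.112·14.1·1.45))
V_stall = √764.6 = 27.7 m/s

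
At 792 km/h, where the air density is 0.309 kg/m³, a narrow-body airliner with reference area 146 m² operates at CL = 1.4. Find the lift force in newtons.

Convert speed: v = 792 km/h ÷ 3.6 = 220 m/s.
L = ½ρv²S·CL = ½ × 0.309 × 220² × 146 × 1.4 = 1.53×10^6 N ≈ 1530 kN

L = 1.53×10^6 N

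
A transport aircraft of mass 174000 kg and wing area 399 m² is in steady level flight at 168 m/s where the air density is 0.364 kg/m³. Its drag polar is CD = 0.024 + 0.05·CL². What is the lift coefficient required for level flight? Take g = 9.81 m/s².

In steady level flight, lift balances weight: W = mg = 174000 × 9.81 = 1.7069×10^6 N.
q = ½ρv² = ½ × 0.364 × 168² = 5137 Pa.
Required CL = L/(qS) = 1.7069×10^6/(5137·399) = 0.8328.

CL = 0.833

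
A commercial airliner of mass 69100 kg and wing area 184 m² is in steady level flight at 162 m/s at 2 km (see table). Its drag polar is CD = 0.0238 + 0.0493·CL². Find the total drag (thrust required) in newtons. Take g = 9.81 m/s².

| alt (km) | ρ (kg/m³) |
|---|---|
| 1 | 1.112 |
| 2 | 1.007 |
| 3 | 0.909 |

D = 67200 N

At 2 km, from the table: ρ = 1.007 kg/m³.
Weight W = mg = 69100 × 9.81 = 6.7787×10^5 N; in level flight L = W.
Dynamic pressure q = 0.5 × 1.007 × 162² = 13210 Pa.
CL = 2W/(ρv²S) = 2×6.7787×10^5/(1.007×162²×184) = 0.2788.
CD = 0.0238 + 0.0493 × 0.2788² = 0.02763.
D = q·S·CD = 13210 × 184 × 0.02763 = 67180 N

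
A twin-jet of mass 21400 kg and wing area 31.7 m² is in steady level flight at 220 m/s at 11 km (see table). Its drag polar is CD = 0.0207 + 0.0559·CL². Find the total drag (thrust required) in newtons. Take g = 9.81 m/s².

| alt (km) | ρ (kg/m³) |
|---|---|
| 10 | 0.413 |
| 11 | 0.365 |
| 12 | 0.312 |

D = 14600 N

At 11 km, from the table: ρ = 0.365 kg/m³.
In steady level flight, lift balances weight: W = mg = 21400 × 9.81 = 2.0993×10^5 N.
q = ½ρv² = ½ × 0.365 × 220² = 8833 Pa.
CL = W/(q·S) = 2.0993×10^5 / (8833 × 31.7) = 0.7497.
CD = 0.0207 + 0.0559 × 0.7497² = 0.05212.
D = q·S·CD = 8833 × 31.7 × 0.05212 = 14590 N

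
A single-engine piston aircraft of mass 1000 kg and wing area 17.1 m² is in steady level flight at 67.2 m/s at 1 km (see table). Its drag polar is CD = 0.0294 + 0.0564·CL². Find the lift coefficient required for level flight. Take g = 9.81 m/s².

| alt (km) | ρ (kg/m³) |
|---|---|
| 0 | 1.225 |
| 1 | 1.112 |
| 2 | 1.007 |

At 1 km, from the table: ρ = 1.112 kg/m³.
Weight W = mg = 1000 × 9.81 = 9810 N; in level flight L = W.
q = ½ρv² = ½ × 1.112 × 67.2² = 2511 Pa.
Required CL = L/(qS) = 9810/(2511·17.1) = 0.2285.

CL = 0.228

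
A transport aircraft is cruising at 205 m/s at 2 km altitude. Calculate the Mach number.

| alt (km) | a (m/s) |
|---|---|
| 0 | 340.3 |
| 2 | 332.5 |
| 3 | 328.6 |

At 2 km, from the table: a = 332.5 m/s.
M = v/a = 205 / 332.5 = 0.617

M = 0.617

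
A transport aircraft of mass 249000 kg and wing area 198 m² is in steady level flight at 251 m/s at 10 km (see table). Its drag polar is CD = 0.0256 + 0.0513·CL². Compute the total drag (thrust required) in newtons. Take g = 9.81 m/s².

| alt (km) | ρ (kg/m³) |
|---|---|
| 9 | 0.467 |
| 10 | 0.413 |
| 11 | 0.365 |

D = 1.85×10^5 N

At 10 km, from the table: ρ = 0.413 kg/m³.
Weight W = mg = 249000 × 9.81 = 2.4427×10^6 N; in level flight L = W.
q = ½ρv² = ½ × 0.413 × 251² = 13010 Pa.
CL = W/(q·S) = 2.4427×10^6 / (13010 × 198) = 0.9483.
CD = 0.0256 + 0.0513 × 0.9483² = 0.07173.
D = q·S·CD = 13010 × 198 × 0.07173 = 1.848×10^5 N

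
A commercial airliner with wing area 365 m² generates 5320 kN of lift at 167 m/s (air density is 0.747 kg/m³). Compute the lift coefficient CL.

CL = 1.4

From L = ½ρv²S·CL, rearranging gives CL = 2L/(ρv²S).
CL = 2 × 5.32×10^6 / (0.747 × 167² × 365) = 1.4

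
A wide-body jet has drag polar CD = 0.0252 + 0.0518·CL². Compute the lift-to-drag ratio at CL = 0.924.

CD = 0.0252 + 0.0518 × 0.924² = 0.06943
L/D = CL/CD = 0.924 / 0.06943 = 13.3

L/D = 13.3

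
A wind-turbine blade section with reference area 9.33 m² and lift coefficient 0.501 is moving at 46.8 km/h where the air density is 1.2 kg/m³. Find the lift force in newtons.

L = 474 N

Convert speed: v = 46.8 km/h ÷ 3.6 = 13 m/s.
Dynamic pressure q = ½ρv² = ½ × 1.2 × 13² = 101.4 Pa.
L = q·S·CL = 101.4 × 9.33 × 0.501 = 474 N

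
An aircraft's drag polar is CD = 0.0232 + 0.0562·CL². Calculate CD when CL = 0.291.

CD = 0.0232 + 0.0562 × 0.291² = 0.0232 + 0.004759 = 0.028

CD = 0.028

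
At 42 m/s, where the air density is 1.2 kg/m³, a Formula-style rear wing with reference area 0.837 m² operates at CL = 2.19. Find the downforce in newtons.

Dynamic pressure q = ½ρv² = ½ × 1.2 × 42² = 1058 Pa.
L = q·S·CL = 1058 × 0.837 × 2.19 = 1940 N

L = 1940 N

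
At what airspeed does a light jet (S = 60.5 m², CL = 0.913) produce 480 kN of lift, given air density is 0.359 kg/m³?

L = ½ρv²S·CL ⇒ v = √(2L/(ρ·S·CL))
v = √(2 × 4.8×10^5 / (0.359 × 60.5 × 0.913)) = √48410 = 220 m/s

v = 220 m/s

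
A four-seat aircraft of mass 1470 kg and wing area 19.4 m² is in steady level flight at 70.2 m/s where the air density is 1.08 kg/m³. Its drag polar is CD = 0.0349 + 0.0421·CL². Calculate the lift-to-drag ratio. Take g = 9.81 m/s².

L/D = 7.32

Level flight ⇒ L = W = m·g = 1470 × 9.81 = 14421 N.
q = ½ρv² = ½ × 1.08 × 70.2² = 2661 Pa.
CL = 2W/(ρv²S) = 2×14421/(1.08×70.2²×19.4) = 0.2793.
CD = 0.0349 + 0.0421 × 0.2793² = 0.03818.
L/D = CL/CD = 0.2793 / 0.03818 = 7.32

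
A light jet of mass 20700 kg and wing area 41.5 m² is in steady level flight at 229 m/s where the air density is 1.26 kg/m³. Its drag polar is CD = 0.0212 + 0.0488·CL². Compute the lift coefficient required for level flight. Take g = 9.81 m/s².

CL = 0.148

In steady level flight, lift balances weight: W = mg = 20700 × 9.81 = 2.0307×10^5 N.
q = ½ρv² = ½ × 1.26 × 229² = 33040 Pa.
CL = 2W/(ρv²S) = 2×2.0307×10^5/(1.26×229²×41.5) = 0.1481.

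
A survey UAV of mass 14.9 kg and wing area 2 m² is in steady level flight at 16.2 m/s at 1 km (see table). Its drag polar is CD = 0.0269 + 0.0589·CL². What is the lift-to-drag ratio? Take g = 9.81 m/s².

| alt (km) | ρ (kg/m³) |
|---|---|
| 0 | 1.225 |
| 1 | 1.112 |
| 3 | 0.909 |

L/D = 12

At 1 km, from the table: ρ = 1.112 kg/m³.
Level flight ⇒ L = W = m·g = 14.9 × 9.81 = 146.17 N.
q = ½ρv² = ½ × 1.112 × 16.2² = 145.9 Pa.
CL = W/(q·S) = 146.17 / (145.9 × 2) = 0.5009.
CD = 0.0269 + 0.0589 × 0.5009² = 0.04168.
L/D = CL/CD = 0.5009 / 0.04168 = 12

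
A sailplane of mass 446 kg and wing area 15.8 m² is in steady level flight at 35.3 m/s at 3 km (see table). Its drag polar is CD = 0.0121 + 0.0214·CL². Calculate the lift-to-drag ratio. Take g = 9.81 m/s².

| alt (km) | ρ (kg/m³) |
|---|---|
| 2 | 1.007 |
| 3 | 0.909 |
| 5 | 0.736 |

L/D = 28.4

At 3 km, from the table: ρ = 0.909 kg/m³.
In steady level flight, lift balances weight: W = mg = 446 × 9.81 = 4375.3 N.
Dynamic pressure q = 0.5 × 0.909 × 35.3² = 566.3 Pa.
Required CL = L/(qS) = 4375.3/(566.3·15.8) = 0.4889.
CD = 0.0121 + 0.0214 × 0.4889² = 0.01722.
L/D = CL/CD = 0.4889 / 0.01722 = 28.4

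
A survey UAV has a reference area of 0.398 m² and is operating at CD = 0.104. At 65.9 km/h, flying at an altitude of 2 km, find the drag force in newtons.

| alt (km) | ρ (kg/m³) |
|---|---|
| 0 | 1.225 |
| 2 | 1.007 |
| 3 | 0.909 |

At 2 km, from the table: ρ = 1.007 kg/m³.
Convert speed: v = 65.9 km/h ÷ 3.6 = 18.31 m/s.
Dynamic pressure q = ½ρv² = ½ × 1.007 × 18.31² = 168.7 Pa.
D = q·S·CD = 168.7 × 0.398 × 0.104 = 6.98 N

D = 6.98 N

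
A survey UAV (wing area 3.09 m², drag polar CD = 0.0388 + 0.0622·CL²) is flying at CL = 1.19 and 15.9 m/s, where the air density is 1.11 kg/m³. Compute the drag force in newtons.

CD = 0.0388 + 0.0622 × 1.19² = 0.1269
D = ½ρv²S·CD = ½ × 1.11 × 15.9² × 3.09 × 0.1269 = 55 N

D = 55 N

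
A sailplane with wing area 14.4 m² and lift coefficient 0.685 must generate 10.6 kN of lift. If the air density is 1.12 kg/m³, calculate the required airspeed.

L = ½ρv²S·CL ⇒ v = √(2L/(ρ·S·CL))
v = √(2 × 10600 / (1.12 × 14.4 × 0.685)) = √1919 = 43.8 m/s

v = 43.8 m/s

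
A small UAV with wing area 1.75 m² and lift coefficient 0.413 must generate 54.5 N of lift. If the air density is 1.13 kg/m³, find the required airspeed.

v = 11.6 m/s

L = ½ρv²S·CL ⇒ v = √(2L/(ρ·S·CL))
v = √(2 × 54.5 / (1.13 × 1.75 × 0.413)) = √133.5 = 11.6 m/s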